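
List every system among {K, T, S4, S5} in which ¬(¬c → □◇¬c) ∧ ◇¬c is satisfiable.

K, T, S4

S4-tableau for the formula:
1. ¬(¬c → □◇¬c) ∧ ◇¬c, 0
2. ¬(¬c → □◇¬c), 0
3. ◇¬c, 0
4. ¬c, 0
5. ¬□◇¬c, 0
6. ¬c, 1
7. ¬◇¬c, 2
8. c, 2
Accessibility: 0R0, 0R1, 0R2, 1R1, 2R2
Complete open branch: satisfiable in S4, hence also in K, T (this S4-model is also a K-model and a T-model).
S5-tableau for the formula:
1. ¬(¬c → □◇¬c) ∧ ◇¬c, 0
2. ¬(¬c → □◇¬c), 0
3. ◇¬c, 0
4. ¬c, 0
5. ¬□◇¬c, 0
6. ¬c, 1
7. ¬◇¬c, 2
8. c, 0
Accessibility: 0R0, 0R1, 0R2, 1R0, 1R1, 1R2, 2R0, 2R1, 2R2
Branch closes: c and ¬c both at 0.
Every branch closes (one shown): unsatisfiable in S5.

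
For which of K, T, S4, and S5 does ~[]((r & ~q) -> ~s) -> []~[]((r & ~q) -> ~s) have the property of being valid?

S5

S4-tableau for the negation ~(~[]((r & ~q) -> ~s) -> []~[]((r & ~q) -> ~s)):
1. ~(~[]((r & ~q) -> ~s) -> []~[]((r & ~q) -> ~s)), 0
2. ~[]((r & ~q) -> ~s), 0
3. ~[]~[]((r & ~q) -> ~s), 0
4. ~((r & ~q) -> ~s), 1
5. r & ~q, 1
6. s, 1
7. r, 1
8. ~q, 1
9. []((r & ~q) -> ~s), 2
10. (r & ~q) -> ~s, 2
11. ~s, 2
Accessibility: 0R0, 0R1, 0R2, 1R1, 2R2
Complete open branch: countermodel on an S4-frame, so not valid in S4, nor in K, T (the same frame is also a K-frame and a T-frame).
S5-tableau for the negation ~(~[]((r & ~q) -> ~s) -> []~[]((r & ~q) -> ~s)):
1. ~(~[]((r & ~q) -> ~s) -> []~[]((r & ~q) -> ~s)), 0
2. ~[]((r & ~q) -> ~s), 0
3. ~[]~[]((r & ~q) -> ~s), 0
4. ~((r & ~q) -> ~s), 1
5. r & ~q, 1
6. s, 1
7. r, 1
8. ~q, 1
9. []((r & ~q) -> ~s), 2
10. (r & ~q) -> ~s, 0
11. (r & ~q) -> ~s, 1
12. (r & ~q) -> ~s, 2
13. ~(r & ~q), 0
14. ~(r & ~q), 1
15. ~s, 2
16. q, 0
17. q, 1
Accessibility: 0R0, 0R1, 0R2, 1R0, 1R1, 1R2, 2R0, 2R1, 2R2
Branch closes: q and ~q both at 1.
Every branch closes (one shown): valid in S5.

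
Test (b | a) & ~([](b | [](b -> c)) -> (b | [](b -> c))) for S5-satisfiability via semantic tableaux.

No, unsatisfiable

1. (b | a) & ~([](b | [](b -> c)) -> (b | [](b -> c))), w0
2. b | a, w0
3. ~([](b | [](b -> c)) -> (b | [](b -> c))), w0
4. [](b | [](b -> c)), w0
5. ~(b | [](b -> c)), w0
6. ~b, w0
7. ~[](b -> c), w0
8. b | [](b -> c), w0
9. a, w0
10. [](b -> c), w0
11. b -> c, w0
12. c, w0
13. ~(b -> c), w1
14. b, w1
15. ~c, w1
16. b | [](b -> c), w1
17. b -> c, w1
18. [](b -> c), w1
19. c, w1
Accessibility: w0Rw0, w0Rw1, w1Rw0, w1Rw1
Branch closes: c and ~c both at w1.
(One branch shown.) All branches close.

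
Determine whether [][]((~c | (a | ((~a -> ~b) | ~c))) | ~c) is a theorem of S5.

Invalid (countermodel exists)

Tableau for the negation ~[][]((~c | (a | ((~a -> ~b) | ~c))) | ~c):
1. ~[][]((~c | (a | ((~a -> ~b) | ~c))) | ~c), u
2. ~[]((~c | (a | ((~a -> ~b) | ~c))) | ~c), v
3. ~((~c | (a | ((~a -> ~b) | ~c))) | ~c), w
4. ~(~c | (a | ((~a -> ~b) | ~c))), w
5. c, w
6. ~(a | ((~a -> ~b) | ~c)), w
7. ~a, w
8. ~((~a -> ~b) | ~c), w
9. ~(~a -> ~b), w
10. b, w
Accessibility: uRu, uRv, uRw, vRu, vRv, vRw, wRu, wRv, wRw
The negation has an open branch (countermodel exists).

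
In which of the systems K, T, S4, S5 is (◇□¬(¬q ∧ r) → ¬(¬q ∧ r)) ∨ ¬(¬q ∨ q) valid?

S4-tableau for the negation ¬((◇□¬(¬q ∧ r) → ¬(¬q ∧ r)) ∨ ¬(¬q ∨ q)):
1. ¬((◇□¬(¬q ∧ r) → ¬(¬q ∧ r)) ∨ ¬(¬q ∨ q)), u
2. ¬(◇□¬(¬q ∧ r) → ¬(¬q ∧ r)), u
3. ¬q ∨ q, u
4. ◇□¬(¬q ∧ r), u
5. ¬q ∧ r, u
6. ¬q, u
7. r, u
8. □¬(¬q ∧ r), v
9. ¬(¬q ∧ r), v
10. ¬r, v
Accessibility: uRu, uRv, vRv
Complete open branch: countermodel on an S4-frame, so not valid in S4, nor in K, T (the same frame is also a K-frame and a T-frame).
S5-tableau for the negation ¬((◇□¬(¬q ∧ r) → ¬(¬q ∧ r)) ∨ ¬(¬q ∨ q)):
1. ¬((◇□¬(¬q ∧ r) → ¬(¬q ∧ r)) ∨ ¬(¬q ∨ q)), u
2. ¬(◇□¬(¬q ∧ r) → ¬(¬q ∧ r)), u
3. ¬q ∨ q, u
4. ◇□¬(¬q ∧ r), u
5. ¬q ∧ r, u
6. ¬q, u
7. r, u
8. □¬(¬q ∧ r), v
9. ¬(¬q ∧ r), u
10. ¬(¬q ∧ r), v
11. ¬r, u
Accessibility: uRu, uRv, vRu, vRv
Branch closes: r and ¬r both at u.
Every branch closes (one shown): valid in S5.

S5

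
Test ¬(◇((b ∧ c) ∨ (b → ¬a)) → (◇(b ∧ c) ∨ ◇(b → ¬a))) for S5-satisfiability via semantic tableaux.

1. ¬(◇((b ∧ c) ∨ (b → ¬a)) → (◇(b ∧ c) ∨ ◇(b → ¬a))), 0
2. ◇((b ∧ c) ∨ (b → ¬a)), 0
3. ¬(◇(b ∧ c) ∨ ◇(b → ¬a)), 0
4. ¬◇(b ∧ c), 0
5. ¬◇(b → ¬a), 0
6. ¬(b ∧ c), 0
7. ¬(b → ¬a), 0
8. b, 0
9. a, 0
10. ¬c, 0
11. (b ∧ c) ∨ (b → ¬a), 1
12. ¬(b ∧ c), 1
13. ¬(b → ¬a), 1
14. b, 1
15. a, 1
16. b → ¬a, 1
17. ¬c, 1
18. ¬a, 1
Accessibility: 0R0, 0R1, 1R0, 1R1
Branch closes: a and ¬a both at 1.
(One branch shown.) All branches close.

No, unsatisfiable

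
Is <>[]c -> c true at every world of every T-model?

Invalid (countermodel exists)

Tableau for the negation ~(<>[]c -> c):
1. ~(<>[]c -> c), u
2. <>[]c, u   [~->-rule on 1]
3. ~c, u   [~->-rule on 1]
4. []c, v   [<>-rule on 2: fresh world v, uRv]
5. c, v   [[]-rule on 4 via vRv]
Accessibility: uRu, uRv, vRv
The negation has an open branch (countermodel exists).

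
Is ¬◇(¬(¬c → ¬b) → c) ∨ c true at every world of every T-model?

Tableau for the negation ¬(¬◇(¬(¬c → ¬b) → c) ∨ c):
1. ¬(¬◇(¬(¬c → ¬b) → c) ∨ c), 0
2. ◇(¬(¬c → ¬b) → c), 0
3. ¬c, 0
4. ¬(¬c → ¬b) → c, 1
5. c, 1
Accessibility: 0R0, 0R1, 1R1
The negation has an open branch (countermodel exists).

Invalid (countermodel exists)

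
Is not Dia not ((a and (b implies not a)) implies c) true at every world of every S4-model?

Not valid

Tableau for the negation Dia not ((a and (b implies not a)) implies c):
1. Dia not ((a and (b implies not a)) implies c), u
2. not ((a and (b implies not a)) implies c), v
3. a and (b implies not a), v
4. not c, v
5. a, v
6. b implies not a, v
7. not b, v
Accessibility: uRu, uRv, vRv
The negation has an open branch (countermodel exists).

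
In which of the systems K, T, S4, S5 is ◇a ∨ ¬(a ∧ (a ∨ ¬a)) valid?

K-tableau for the negation ¬(◇a ∨ ¬(a ∧ (a ∨ ¬a))):
1. ¬(◇a ∨ ¬(a ∧ (a ∨ ¬a))), u
2. ¬◇a, u   [¬∨-rule on 1]
3. a ∧ (a ∨ ¬a), u   [¬∨-rule on 1]
4. a, u   [∧-rule on 3]
5. a ∨ ¬a, u   [∧-rule on 3]
Complete open branch: countermodel on a K-frame, so not valid in K.
T-tableau for the negation ¬(◇a ∨ ¬(a ∧ (a ∨ ¬a))):
1. ¬(◇a ∨ ¬(a ∧ (a ∨ ¬a))), u
2. ¬◇a, u   [¬∨-rule on 1]
3. a ∧ (a ∨ ¬a), u   [¬∨-rule on 1]
4. a, u   [∧-rule on 3]
5. a ∨ ¬a, u   [∧-rule on 3]
6. ¬a, u   [¬◇-rule on 2 via uRu]
Accessibility: uRu
Branch closes: a and ¬a both at u.
Every branch closes (one shown): valid in T, hence also in S4, S5 (every theorem of T is a theorem of S4 and S5).

T, S4, S5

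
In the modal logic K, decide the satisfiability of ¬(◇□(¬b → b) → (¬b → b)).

Satisfiable

1. ¬(◇□(¬b → b) → (¬b → b)), u
2. ◇□(¬b → b), u
3. ¬(¬b → b), u
4. ¬b, u
5. □(¬b → b), v
Accessibility: uRv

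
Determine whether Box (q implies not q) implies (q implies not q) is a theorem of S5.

Valid

Tableau for the negation not (Box (q implies not q) implies (q implies not q)):
1. not (Box (q implies not q) implies (q implies not q)), w0
2. Box (q implies not q), w0
3. not (q implies not q), w0
4. q, w0
5. q implies not q, w0
6. not q, w0
Accessibility: w0Rw0
Branch closes: q and not q both at w0.
All branches of the negation close; one closing branch shown above.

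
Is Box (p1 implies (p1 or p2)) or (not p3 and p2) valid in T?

Tableau for the negation not (Box (p1 implies (p1 or p2)) or (not p3 and p2)):
1. not (Box (p1 implies (p1 or p2)) or (not p3 and p2)), u
2. not Box (p1 implies (p1 or p2)), u
3. not (not p3 and p2), u
4. not p2, u
5. not (p1 implies (p1 or p2)), v
6. p1, v
7. not (p1 or p2), v
8. not p1, v
9. not p2, v
Accessibility: uRu, uRv, vRv
Branch closes: p1 and not p1 both at v.
Every branch of the negation's tableau closes; the branch above is one of them.

Valid in T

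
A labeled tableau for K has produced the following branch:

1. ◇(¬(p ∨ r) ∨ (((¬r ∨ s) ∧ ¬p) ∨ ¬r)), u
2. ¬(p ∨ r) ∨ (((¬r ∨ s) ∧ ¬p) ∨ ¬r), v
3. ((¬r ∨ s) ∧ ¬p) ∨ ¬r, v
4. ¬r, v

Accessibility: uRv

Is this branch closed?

No world carries both an atom and its negation.

Not closed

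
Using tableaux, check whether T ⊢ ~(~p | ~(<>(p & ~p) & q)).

Tableau for the negation ~p | ~(<>(p & ~p) & q):
1. ~p | ~(<>(p & ~p) & q), 0
2. ~(<>(p & ~p) & q), 0
3. ~q, 0
Accessibility: 0R0
The negation has an open branch (countermodel exists).

No, not valid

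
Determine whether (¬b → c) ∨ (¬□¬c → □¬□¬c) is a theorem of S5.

Valid in S5

Tableau for the negation ¬((¬b → c) ∨ (¬□¬c → □¬□¬c)):
1. ¬((¬b → c) ∨ (¬□¬c → □¬□¬c)), 0
2. ¬(¬b → c), 0
3. ¬(¬□¬c → □¬□¬c), 0
4. ¬b, 0
5. ¬c, 0
6. ¬□¬c, 0
7. ¬□¬□¬c, 0
8. c, 1
9. □¬c, 2
10. ¬c, 1
Accessibility: 0R0, 0R1, 0R2, 1R0, 1R1, 1R2, 2R0, 2R1, 2R2
Branch closes: c and ¬c both at 1.
Every branch of the negation's tableau closes; the branch above is one of them.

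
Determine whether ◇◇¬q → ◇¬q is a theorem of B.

Not valid

Tableau for the negation ¬(◇◇¬q → ◇¬q):
1. ¬(◇◇¬q → ◇¬q), 0
2. ◇◇¬q, 0
3. ¬◇¬q, 0
4. q, 0
5. ◇¬q, 1
6. q, 1
7. ¬q, 2
Accessibility: 0R0, 0R1, 1R0, 1R1, 1R2, 2R1, 2R2
The negation has an open branch (countermodel exists).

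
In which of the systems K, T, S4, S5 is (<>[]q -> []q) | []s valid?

S5-tableau for the negation ~((<>[]q -> []q) | []s):
1. ~((<>[]q -> []q) | []s), u
2. ~(<>[]q -> []q), u   [~|-rule on 1]
3. ~[]s, u   [~|-rule on 1]
4. <>[]q, u   [~->-rule on 2]
5. ~[]q, u   [~->-rule on 2]
6. ~s, v   [~[]-rule on 3: fresh world v, uRv]
7. []q, w   [<>-rule on 4: fresh world w, uRw]
8. q, u   [[]-rule on 7 via wRu]
9. q, v   [[]-rule on 7 via wRv]
10. q, w   [[]-rule on 7 via wRw]
11. ~q, x   [~[]-rule on 5: fresh world x, uRx]
12. q, x   [[]-rule on 7 via wRx]
Accessibility: uRu, uRv, uRw, uRx, vRu, vRv, vRw, vRx, wRu, wRv, wRw, wRx, xRu, xRv, xRw, xRx
Branch closes: q and ~q both at x.
Every branch closes (one shown): valid in S5.
S4-tableau for the negation ~((<>[]q -> []q) | []s):
1. ~((<>[]q -> []q) | []s), u
2. ~(<>[]q -> []q), u   [~|-rule on 1]
3. ~[]s, u   [~|-rule on 1]
4. <>[]q, u   [~->-rule on 2]
5. ~[]q, u   [~->-rule on 2]
6. ~s, v   [~[]-rule on 3: fresh world v, uRv]
7. []q, w   [<>-rule on 4: fresh world w, uRw]
8. q, w   [[]-rule on 7 via wRw]
9. ~q, x   [~[]-rule on 5: fresh world x, uRx]
Accessibility: uRu, uRv, uRw, uRx, vRv, wRw, xRx
Complete open branch: countermodel on an S4-frame, so not valid in S4, nor in K, T (the same frame is also a K-frame and a T-frame).

S5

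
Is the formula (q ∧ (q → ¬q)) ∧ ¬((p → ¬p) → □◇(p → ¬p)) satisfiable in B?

Unsatisfiable

1. (q ∧ (q → ¬q)) ∧ ¬((p → ¬p) → □◇(p → ¬p)), w0
2. q ∧ (q → ¬q), w0
3. ¬((p → ¬p) → □◇(p → ¬p)), w0
4. q, w0
5. q → ¬q, w0
6. p → ¬p, w0
7. ¬□◇(p → ¬p), w0
8. ¬q, w0
Accessibility: w0Rw0
Branch closes: q and ¬q both at w0.
Every branch closes; the branch above is one of them.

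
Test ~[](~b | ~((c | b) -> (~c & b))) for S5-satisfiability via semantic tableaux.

1. ~[](~b | ~((c | b) -> (~c & b))), w0
2. ~(~b | ~((c | b) -> (~c & b))), w1   [~[]-rule on 1: fresh world w1, w0Rw1]
3. b, w1   [~|-rule on 2]
4. (c | b) -> (~c & b), w1   [~|-rule on 2]
5. ~c & b, w1   [->-rule on 4 (branches; this branch)]
6. ~c, w1   [&-rule on 5]
Accessibility: w0Rw0, w0Rw1, w1Rw0, w1Rw1

Satisfiable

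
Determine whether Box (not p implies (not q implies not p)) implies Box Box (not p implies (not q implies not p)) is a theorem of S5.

Tableau for the negation not (Box (not p implies (not q implies not p)) implies Box Box (not p implies (not q implies not p))):
1. not (Box (not p implies (not q implies not p)) implies Box Box (not p implies (not q implies not p))), u
2. Box (not p implies (not q implies not p)), u
3. not Box Box (not p implies (not q implies not p)), u
4. not p implies (not q implies not p), u
5. not q implies not p, u
6. not p, u
7. not Box (not p implies (not q implies not p)), v
8. not p implies (not q implies not p), v
9. not q implies not p, v
10. not p, v
11. not (not p implies (not q implies not p)), w
12. not p, w
13. not (not q implies not p), w
14. not q, w
15. p, w
Accessibility: uRu, uRv, uRw, vRu, vRv, vRw, wRu, wRv, wRw
Branch closes: p and not p both at w.
Every branch of the negation's tableau closes; the branch above is one of them.

Valid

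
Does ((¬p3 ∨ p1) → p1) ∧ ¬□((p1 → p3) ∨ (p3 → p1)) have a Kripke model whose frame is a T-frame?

Unsatisfiable

1. ((¬p3 ∨ p1) → p1) ∧ ¬□((p1 → p3) ∨ (p3 → p1)), u
2. (¬p3 ∨ p1) → p1, u   [∧-rule on 1]
3. ¬□((p1 → p3) ∨ (p3 → p1)), u   [∧-rule on 1]
4. ¬(¬p3 ∨ p1), u   [→-rule on 2 (branches; this branch)]
5. p3, u   [¬∨-rule on 4]
6. ¬p1, u   [¬∨-rule on 4]
7. ¬((p1 → p3) ∨ (p3 → p1)), v   [¬□-rule on 3: fresh world v, uRv]
8. ¬(p1 → p3), v   [¬∨-rule on 7]
9. ¬(p3 → p1), v   [¬∨-rule on 7]
10. p1, v   [¬→-rule on 8]
11. ¬p3, v   [¬→-rule on 8]
12. p3, v   [¬→-rule on 9]
13. ¬p1, v   [¬→-rule on 9]
Accessibility: uRu, uRv, vRv
Branch closes: p3 and ¬p3 both at v.
(One branch shown.) All branches close.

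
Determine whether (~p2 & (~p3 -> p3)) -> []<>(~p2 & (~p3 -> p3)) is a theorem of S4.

Not valid

Tableau for the negation ~((~p2 & (~p3 -> p3)) -> []<>(~p2 & (~p3 -> p3))):
1. ~((~p2 & (~p3 -> p3)) -> []<>(~p2 & (~p3 -> p3))), 0
2. ~p2 & (~p3 -> p3), 0
3. ~[]<>(~p2 & (~p3 -> p3)), 0
4. ~p2, 0
5. ~p3 -> p3, 0
6. p3, 0
7. ~<>(~p2 & (~p3 -> p3)), 1
8. ~(~p2 & (~p3 -> p3)), 1
9. ~(~p3 -> p3), 1
10. ~p3, 1
Accessibility: 0R0, 0R1, 1R1
The negation has an open branch (countermodel exists).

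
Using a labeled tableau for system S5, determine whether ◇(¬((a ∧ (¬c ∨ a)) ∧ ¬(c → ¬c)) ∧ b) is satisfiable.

Satisfiable (open branch found)

1. ◇(¬((a ∧ (¬c ∨ a)) ∧ ¬(c → ¬c)) ∧ b), w0
2. ¬((a ∧ (¬c ∨ a)) ∧ ¬(c → ¬c)) ∧ b, w1
3. ¬((a ∧ (¬c ∨ a)) ∧ ¬(c → ¬c)), w1
4. b, w1
5. c → ¬c, w1
6. ¬c, w1
Accessibility: w0Rw0, w0Rw1, w1Rw0, w1Rw1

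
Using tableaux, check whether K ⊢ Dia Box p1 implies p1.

Invalid (countermodel exists)

Tableau for the negation not (Dia Box p1 implies p1):
1. not (Dia Box p1 implies p1), w0
2. Dia Box p1, w0
3. not p1, w0
4. Box p1, w1
Accessibility: w0Rw1
The negation has an open branch (countermodel exists).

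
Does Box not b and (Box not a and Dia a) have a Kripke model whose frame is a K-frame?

No, unsatisfiable

1. Box not b and (Box not a and Dia a), u
2. Box not b, u
3. Box not a and Dia a, u
4. Box not a, u
5. Dia a, u
6. a, v
7. not b, v
8. not a, v
Accessibility: uRv
Branch closes: a and not a both at v.
Every branch closes; the branch above is one of them.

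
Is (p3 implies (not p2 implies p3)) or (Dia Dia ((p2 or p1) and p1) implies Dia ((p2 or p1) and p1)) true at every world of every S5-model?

Tableau for the negation not ((p3 implies (not p2 implies p3)) or (Dia Dia ((p2 or p1) and p1) implies Dia ((p2 or p1) and p1))):
1. not ((p3 implies (not p2 implies p3)) or (Dia Dia ((p2 or p1) and p1) implies Dia ((p2 or p1) and p1))), 0
2. not (p3 implies (not p2 implies p3)), 0   [neg-or-rule on 1]
3. not (Dia Dia ((p2 or p1) and p1) implies Dia ((p2 or p1) and p1)), 0   [neg-or-rule on 1]
4. p3, 0   [neg-implies-rule on 2]
5. not (not p2 implies p3), 0   [neg-implies-rule on 2]
6. Dia Dia ((p2 or p1) and p1), 0   [neg-implies-rule on 3]
7. not Dia ((p2 or p1) and p1), 0   [neg-implies-rule on 3]
8. not p2, 0   [neg-implies-rule on 5]
9. not p3, 0   [neg-implies-rule on 5]
Accessibility: 0R0
Branch closes: p3 and not p3 both at 0.
Every branch of the negation's tableau closes; the branch above is one of them.

Yes, valid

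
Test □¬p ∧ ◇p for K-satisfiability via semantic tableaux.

Unsatisfiable (every branch closes)

1. □¬p ∧ ◇p, 0
2. □¬p, 0   [∧-rule on 1]
3. ◇p, 0   [∧-rule on 1]
4. p, 1   [◇-rule on 3: fresh world 1, 0R1]
5. ¬p, 1   [□-rule on 2 via 0R1]
Accessibility: 0R1
Branch closes: p and ¬p both at 1.
Every branch closes; the branch above is one of them.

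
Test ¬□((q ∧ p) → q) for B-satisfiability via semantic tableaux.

Unsatisfiable

1. ¬□((q ∧ p) → q), w0
2. ¬((q ∧ p) → q), w1   [¬□-rule on 1: fresh world w1, w0Rw1]
3. q ∧ p, w1   [¬→-rule on 2]
4. ¬q, w1   [¬→-rule on 2]
5. q, w1   [∧-rule on 3]
6. p, w1   [∧-rule on 3]
Accessibility: w0Rw0, w0Rw1, w1Rw0, w1Rw1
Branch closes: q and ¬q both at w1.
(One branch shown.) All branches close.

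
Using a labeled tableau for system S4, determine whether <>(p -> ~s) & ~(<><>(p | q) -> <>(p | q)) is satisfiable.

No, unsatisfiable

1. <>(p -> ~s) & ~(<><>(p | q) -> <>(p | q)), u
2. <>(p -> ~s), u
3. ~(<><>(p | q) -> <>(p | q)), u
4. <><>(p | q), u
5. ~<>(p | q), u
6. ~(p | q), u
7. ~p, u
8. ~q, u
9. p -> ~s, v
10. ~(p | q), v
11. ~p, v
12. ~q, v
13. ~s, v
14. <>(p | q), w
15. ~(p | q), w
16. ~p, w
17. ~q, w
18. p | q, x
19. ~(p | q), x
20. ~p, x
21. ~q, x
22. q, x
Accessibility: uRu, uRv, uRw, uRx, vRv, wRw, wRx, xRx
Branch closes: q and ~q both at x.
All branches of the tableau close; one closing branch shown above.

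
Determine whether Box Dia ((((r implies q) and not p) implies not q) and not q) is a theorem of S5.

Invalid (countermodel exists)

Tableau for the negation not Box Dia ((((r implies q) and not p) implies not q) and not q):
1. not Box Dia ((((r implies q) and not p) implies not q) and not q), w0
2. not Dia ((((r implies q) and not p) implies not q) and not q), w1
3. not ((((r implies q) and not p) implies not q) and not q), w0
4. not ((((r implies q) and not p) implies not q) and not q), w1
5. q, w0
6. q, w1
Accessibility: w0Rw0, w0Rw1, w1Rw0, w1Rw1
The negation has an open branch (countermodel exists).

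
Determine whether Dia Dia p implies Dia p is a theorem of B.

Invalid (countermodel exists)

Tableau for the negation not (Dia Dia p implies Dia p):
1. not (Dia Dia p implies Dia p), 0
2. Dia Dia p, 0
3. not Dia p, 0
4. not p, 0
5. Dia p, 1
6. not p, 1
7. p, 2
Accessibility: 0R0, 0R1, 1R0, 1R1, 1R2, 2R1, 2R2
The negation has an open branch (countermodel exists).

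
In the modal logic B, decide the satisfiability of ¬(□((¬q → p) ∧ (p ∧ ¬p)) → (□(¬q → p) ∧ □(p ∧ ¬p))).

1. ¬(□((¬q → p) ∧ (p ∧ ¬p)) → (□(¬q → p) ∧ □(p ∧ ¬p))), w0
2. □((¬q → p) ∧ (p ∧ ¬p)), w0   [¬→-rule on 1]
3. ¬(□(¬q → p) ∧ □(p ∧ ¬p)), w0   [¬→-rule on 1]
4. (¬q → p) ∧ (p ∧ ¬p), w0   [□-rule on 2 via w0Rw0]
5. ¬q → p, w0   [∧-rule on 4]
6. p ∧ ¬p, w0   [∧-rule on 4]
7. p, w0   [∧-rule on 6]
8. ¬p, w0   [∧-rule on 6]
Accessibility: w0Rw0
Branch closes: p and ¬p both at w0.
All branches of the tableau close; one closing branch shown above.

Unsatisfiable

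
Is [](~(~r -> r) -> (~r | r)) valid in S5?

Valid

Tableau for the negation ~[](~(~r -> r) -> (~r | r)):
1. ~[](~(~r -> r) -> (~r | r)), u
2. ~(~(~r -> r) -> (~r | r)), v   [~[]-rule on 1: fresh world v, uRv]
3. ~(~r -> r), v   [~->-rule on 2]
4. ~(~r | r), v   [~->-rule on 2]
5. ~r, v   [~->-rule on 3]
6. r, v   [~|-rule on 4]
Accessibility: uRu, uRv, vRu, vRv
Branch closes: r and ~r both at v.
Every branch of the negation's tableau closes; the branch above is one of them.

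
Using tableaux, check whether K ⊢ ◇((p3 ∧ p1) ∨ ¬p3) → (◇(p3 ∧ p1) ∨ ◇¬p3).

Tableau for the negation ¬(◇((p3 ∧ p1) ∨ ¬p3) → (◇(p3 ∧ p1) ∨ ◇¬p3)):
1. ¬(◇((p3 ∧ p1) ∨ ¬p3) → (◇(p3 ∧ p1) ∨ ◇¬p3)), u
2. ◇((p3 ∧ p1) ∨ ¬p3), u
3. ¬(◇(p3 ∧ p1) ∨ ◇¬p3), u
4. ¬◇(p3 ∧ p1), u
5. ¬◇¬p3, u
6. (p3 ∧ p1) ∨ ¬p3, v
7. ¬(p3 ∧ p1), v
8. p3, v
9. p3 ∧ p1, v
10. p1, v
11. ¬p1, v
Accessibility: uRv
Branch closes: p1 and ¬p1 both at v.
Every branch of the negation's tableau closes; the branch above is one of them.

Yes, valid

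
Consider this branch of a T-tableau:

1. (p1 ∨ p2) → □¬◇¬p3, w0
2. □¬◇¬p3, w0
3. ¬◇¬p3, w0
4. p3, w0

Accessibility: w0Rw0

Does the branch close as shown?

Not closed

No world carries both an atom and its negation.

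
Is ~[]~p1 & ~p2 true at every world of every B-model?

No, not valid

Tableau for the negation ~(~[]~p1 & ~p2):
1. ~(~[]~p1 & ~p2), u
2. p2, u
Accessibility: uRu
The negation has an open branch (countermodel exists).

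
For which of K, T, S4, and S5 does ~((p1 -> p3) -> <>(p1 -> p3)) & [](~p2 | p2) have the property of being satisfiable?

K-tableau for the formula:
1. ~((p1 -> p3) -> <>(p1 -> p3)) & [](~p2 | p2), 0
2. ~((p1 -> p3) -> <>(p1 -> p3)), 0   [&-rule on 1]
3. [](~p2 | p2), 0   [&-rule on 1]
4. p1 -> p3, 0   [~->-rule on 2]
5. ~<>(p1 -> p3), 0   [~->-rule on 2]
6. p3, 0   [->-rule on 4 (branches; this branch)]
Complete open branch: satisfiable in K.
T-tableau for the formula:
1. ~((p1 -> p3) -> <>(p1 -> p3)) & [](~p2 | p2), 0
2. ~((p1 -> p3) -> <>(p1 -> p3)), 0   [&-rule on 1]
3. [](~p2 | p2), 0   [&-rule on 1]
4. p1 -> p3, 0   [~->-rule on 2]
5. ~<>(p1 -> p3), 0   [~->-rule on 2]
6. ~p2 | p2, 0   [[]-rule on 3 via 0R0]
7. ~(p1 -> p3), 0   [~<>-rule on 5 via 0R0]
8. p1, 0   [~->-rule on 7]
9. ~p3, 0   [~->-rule on 7]
10. p3, 0   [->-rule on 4 (branches; this branch)]
Accessibility: 0R0
Branch closes: p3 and ~p3 both at 0.
Every branch closes (one shown): unsatisfiable in T, hence also in S4, S5 (every S4/S5-frame is a T-frame).

K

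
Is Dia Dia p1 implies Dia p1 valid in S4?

Tableau for the negation not (Dia Dia p1 implies Dia p1):
1. not (Dia Dia p1 implies Dia p1), u
2. Dia Dia p1, u
3. not Dia p1, u
4. not p1, u
5. Dia p1, v
6. not p1, v
7. p1, w
8. not p1, w
Accessibility: uRu, uRv, uRw, vRv, vRw, wRw
Branch closes: p1 and not p1 both at w.
All branches of the negation close; one closing branch shown above.

Valid in S4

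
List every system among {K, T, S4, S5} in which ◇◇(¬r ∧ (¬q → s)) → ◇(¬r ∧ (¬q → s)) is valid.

T-tableau for the negation ¬(◇◇(¬r ∧ (¬q → s)) → ◇(¬r ∧ (¬q → s))):
1. ¬(◇◇(¬r ∧ (¬q → s)) → ◇(¬r ∧ (¬q → s))), u
2. ◇◇(¬r ∧ (¬q → s)), u   [¬→-rule on 1]
3. ¬◇(¬r ∧ (¬q → s)), u   [¬→-rule on 1]
4. ¬(¬r ∧ (¬q → s)), u   [¬◇-rule on 3 via uRu]
5. ¬(¬q → s), u   [¬∧-rule on 4 (branches; this branch)]
6. ¬q, u   [¬→-rule on 5]
7. ¬s, u   [¬→-rule on 5]
8. ◇(¬r ∧ (¬q → s)), v   [◇-rule on 2: fresh world v, uRv]
9. ¬(¬r ∧ (¬q → s)), v   [¬◇-rule on 3 via uRv]
10. ¬(¬q → s), v   [¬∧-rule on 9 (branches; this branch)]
11. ¬q, v   [¬→-rule on 10]
12. ¬s, v   [¬→-rule on 10]
13. ¬r ∧ (¬q → s), w   [◇-rule on 8: fresh world w, vRw]
14. ¬r, w   [∧-rule on 13]
15. ¬q → s, w   [∧-rule on 13]
16. s, w   [→-rule on 15 (branches; this branch)]
Accessibility: uRu, uRv, vRv, vRw, wRw
Complete open branch: countermodel on a T-frame, so not valid in T, nor in K (the same frame is also a K-frame).
S4-tableau for the negation ¬(◇◇(¬r ∧ (¬q → s)) → ◇(¬r ∧ (¬q → s))):
1. ¬(◇◇(¬r ∧ (¬q → s)) → ◇(¬r ∧ (¬q → s))), u
2. ◇◇(¬r ∧ (¬q → s)), u   [¬→-rule on 1]
3. ¬◇(¬r ∧ (¬q → s)), u   [¬→-rule on 1]
4. ¬(¬r ∧ (¬q → s)), u   [¬◇-rule on 3 via uRu]
5. ¬(¬q → s), u   [¬∧-rule on 4 (branches; this branch)]
6. ¬q, u   [¬→-rule on 5]
7. ¬s, u   [¬→-rule on 5]
8. ◇(¬r ∧ (¬q → s)), v   [◇-rule on 2: fresh world v, uRv]
9. ¬(¬r ∧ (¬q → s)), v   [¬◇-rule on 3 via uRv]
10. ¬(¬q → s), v   [¬∧-rule on 9 (branches; this branch)]
11. ¬q, v   [¬→-rule on 10]
12. ¬s, v   [¬→-rule on 10]
13. ¬r ∧ (¬q → s), w   [◇-rule on 8: fresh world w, vRw]
14. ¬r, w   [∧-rule on 13]
15. ¬q → s, w   [∧-rule on 13]
16. ¬(¬r ∧ (¬q → s)), w   [¬◇-rule on 3 via uRw]
17. s, w   [→-rule on 15 (branches; this branch)]
18. ¬(¬q → s), w   [¬∧-rule on 16 (branches; this branch)]
19. ¬q, w   [¬→-rule on 18]
20. ¬s, w   [¬→-rule on 18]
Accessibility: uRu, uRv, uRw, vRv, vRw, wRw
Branch closes: s and ¬s both at w.
Every branch closes (one shown): valid in S4, hence also in S5 (every theorem of S4 is a theorem of S5).

S4, S5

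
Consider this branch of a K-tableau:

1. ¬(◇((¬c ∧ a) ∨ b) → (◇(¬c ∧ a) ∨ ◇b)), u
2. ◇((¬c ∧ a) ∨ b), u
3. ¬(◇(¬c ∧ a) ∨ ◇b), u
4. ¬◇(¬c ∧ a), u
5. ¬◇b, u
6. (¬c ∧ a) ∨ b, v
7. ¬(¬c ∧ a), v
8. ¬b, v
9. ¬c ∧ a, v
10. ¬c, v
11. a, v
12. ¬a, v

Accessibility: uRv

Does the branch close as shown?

Yes, closed

Both a and ¬a appear at v.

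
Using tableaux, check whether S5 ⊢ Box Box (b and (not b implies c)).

No, not valid

Tableau for the negation not Box Box (b and (not b implies c)):
1. not Box Box (b and (not b implies c)), 0
2. not Box (b and (not b implies c)), 1   [neg-Box-rule on 1: fresh world 1, 0R1]
3. not (b and (not b implies c)), 2   [neg-Box-rule on 2: fresh world 2, 1R2]
4. not (not b implies c), 2   [neg-and-rule on 3 (branches; this branch)]
5. not b, 2   [neg-implies-rule on 4]
6. not c, 2   [neg-implies-rule on 4]
Accessibility: 0R0, 0R1, 0R2, 1R0, 1R1, 1R2, 2R0, 2R1, 2R2
The negation has an open branch (countermodel exists).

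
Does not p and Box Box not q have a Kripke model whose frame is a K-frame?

Satisfiable (open branch found)

1. not p and Box Box not q, 0
2. not p, 0
3. Box Box not q, 0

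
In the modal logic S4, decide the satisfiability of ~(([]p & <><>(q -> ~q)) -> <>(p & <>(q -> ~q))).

Unsatisfiable (every branch closes)

1. ~(([]p & <><>(q -> ~q)) -> <>(p & <>(q -> ~q))), 0
2. []p & <><>(q -> ~q), 0   [~->-rule on 1]
3. ~<>(p & <>(q -> ~q)), 0   [~->-rule on 1]
4. []p, 0   [&-rule on 2]
5. <><>(q -> ~q), 0   [&-rule on 2]
6. ~(p & <>(q -> ~q)), 0   [~<>-rule on 3 via 0R0]
7. p, 0   [[]-rule on 4 via 0R0]
8. ~<>(q -> ~q), 0   [~&-rule on 6 (branches; this branch)]
9. ~(q -> ~q), 0   [~<>-rule on 8 via 0R0]
10. q, 0   [~->-rule on 9]
11. <>(q -> ~q), 1   [<>-rule on 5: fresh world 1, 0R1]
12. ~(p & <>(q -> ~q)), 1   [~<>-rule on 3 via 0R1]
13. p, 1   [[]-rule on 4 via 0R1]
14. ~(q -> ~q), 1   [~<>-rule on 8 via 0R1]
15. q, 1   [~->-rule on 14]
16. ~<>(q -> ~q), 1   [~&-rule on 12 (branches; this branch)]
17. q -> ~q, 2   [<>-rule on 11: fresh world 2, 1R2]
18. ~(p & <>(q -> ~q)), 2   [~<>-rule on 3 via 0R2]
19. p, 2   [[]-rule on 4 via 0R2]
20. ~(q -> ~q), 2   [~<>-rule on 8 via 0R2]
21. q, 2   [~->-rule on 20]
22. ~q, 2   [->-rule on 17 (branches; this branch)]
Accessibility: 0R0, 0R1, 0R2, 1R1, 1R2, 2R2
Branch closes: q and ~q both at 2.
(One branch shown.) All branches close.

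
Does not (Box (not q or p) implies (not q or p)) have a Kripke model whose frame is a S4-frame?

Unsatisfiable

1. not (Box (not q or p) implies (not q or p)), 0
2. Box (not q or p), 0
3. not (not q or p), 0
4. q, 0
5. not p, 0
6. not q or p, 0
7. p, 0
Accessibility: 0R0
Branch closes: p and not p both at 0.
All branches of the tableau close; one closing branch shown above.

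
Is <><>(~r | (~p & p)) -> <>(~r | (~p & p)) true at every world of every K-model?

Not valid

Tableau for the negation ~(<><>(~r | (~p & p)) -> <>(~r | (~p & p))):
1. ~(<><>(~r | (~p & p)) -> <>(~r | (~p & p))), u
2. <><>(~r | (~p & p)), u
3. ~<>(~r | (~p & p)), u
4. <>(~r | (~p & p)), v
5. ~(~r | (~p & p)), v
6. r, v
7. ~(~p & p), v
8. ~p, v
9. ~r | (~p & p), w
10. ~r, w
Accessibility: uRv, vRw
The negation has an open branch (countermodel exists).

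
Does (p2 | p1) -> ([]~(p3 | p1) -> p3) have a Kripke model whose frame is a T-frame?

Yes, satisfiable

1. (p2 | p1) -> ([]~(p3 | p1) -> p3), w0
2. []~(p3 | p1) -> p3, w0   [->-rule on 1 (branches; this branch)]
3. p3, w0   [->-rule on 2 (branches; this branch)]
Accessibility: w0Rw0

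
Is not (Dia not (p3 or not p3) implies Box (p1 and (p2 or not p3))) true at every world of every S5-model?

Tableau for the negation Dia not (p3 or not p3) implies Box (p1 and (p2 or not p3)):
1. Dia not (p3 or not p3) implies Box (p1 and (p2 or not p3)), w0
2. Box (p1 and (p2 or not p3)), w0   [implies-rule on 1 (branches; this branch)]
3. p1 and (p2 or not p3), w0   [Box-rule on 2 via w0Rw0]
4. p1, w0   [and-rule on 3]
5. p2 or not p3, w0   [and-rule on 3]
6. not p3, w0   [or-rule on 5 (branches; this branch)]
Accessibility: w0Rw0
The negation has an open branch (countermodel exists).

No, not valid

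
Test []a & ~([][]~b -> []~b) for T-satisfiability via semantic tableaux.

1. []a & ~([][]~b -> []~b), w0
2. []a, w0
3. ~([][]~b -> []~b), w0
4. [][]~b, w0
5. ~[]~b, w0
6. a, w0
7. []~b, w0
8. ~b, w0
9. b, w1
10. a, w1
11. []~b, w1
12. ~b, w1
Accessibility: w0Rw0, w0Rw1, w1Rw1
Branch closes: b and ~b both at w1.
All branches of the tableau close; one closing branch shown above.

No, unsatisfiable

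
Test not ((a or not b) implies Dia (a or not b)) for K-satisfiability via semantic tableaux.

1. not ((a or not b) implies Dia (a or not b)), u
2. a or not b, u
3. not Dia (a or not b), u
4. not b, u

Satisfiable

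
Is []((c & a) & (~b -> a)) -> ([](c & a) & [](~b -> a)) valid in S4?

Tableau for the negation ~([]((c & a) & (~b -> a)) -> ([](c & a) & [](~b -> a))):
1. ~([]((c & a) & (~b -> a)) -> ([](c & a) & [](~b -> a))), u
2. []((c & a) & (~b -> a)), u
3. ~([](c & a) & [](~b -> a)), u
4. (c & a) & (~b -> a), u
5. c & a, u
6. ~b -> a, u
7. c, u
8. a, u
9. ~[](~b -> a), u
10. ~(~b -> a), v
11. ~b, v
12. ~a, v
13. (c & a) & (~b -> a), v
14. c & a, v
15. ~b -> a, v
16. c, v
17. a, v
Accessibility: uRu, uRv, vRv
Branch closes: a and ~a both at v.
All branches of the negation close; one closing branch shown above.

Valid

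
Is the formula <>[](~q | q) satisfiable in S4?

Satisfiable (open branch found)

1. <>[](~q | q), w0
2. [](~q | q), w1
3. ~q | q, w1
4. q, w1
Accessibility: w0Rw0, w0Rw1, w1Rw1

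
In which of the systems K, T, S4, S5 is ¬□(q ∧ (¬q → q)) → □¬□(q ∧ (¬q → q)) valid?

S5

S5-tableau for the negation ¬(¬□(q ∧ (¬q → q)) → □¬□(q ∧ (¬q → q))):
1. ¬(¬□(q ∧ (¬q → q)) → □¬□(q ∧ (¬q → q))), u
2. ¬□(q ∧ (¬q → q)), u
3. ¬□¬□(q ∧ (¬q → q)), u
4. ¬(q ∧ (¬q → q)), v
5. ¬(¬q → q), v
6. ¬q, v
7. □(q ∧ (¬q → q)), w
8. q ∧ (¬q → q), u
9. q, u
10. ¬q → q, u
11. q ∧ (¬q → q), v
12. q, v
13. ¬q → q, v
Accessibility: uRu, uRv, uRw, vRu, vRv, vRw, wRu, wRv, wRw
Branch closes: q and ¬q both at v.
Every branch closes (one shown): valid in S5.
S4-tableau for the negation ¬(¬□(q ∧ (¬q → q)) → □¬□(q ∧ (¬q → q))):
1. ¬(¬□(q ∧ (¬q → q)) → □¬□(q ∧ (¬q → q))), u
2. ¬□(q ∧ (¬q → q)), u
3. ¬□¬□(q ∧ (¬q → q)), u
4. ¬(q ∧ (¬q → q)), v
5. ¬(¬q → q), v
6. ¬q, v
7. □(q ∧ (¬q → q)), w
8. q ∧ (¬q → q), w
9. q, w
10. ¬q → q, w
Accessibility: uRu, uRv, uRw, vRv, wRw
Complete open branch: countermodel on an S4-frame, so not valid in S4, nor in K, T (the same frame is also a K-frame and a T-frame).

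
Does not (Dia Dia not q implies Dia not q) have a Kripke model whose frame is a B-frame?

Satisfiable

1. not (Dia Dia not q implies Dia not q), 0
2. Dia Dia not q, 0
3. not Dia not q, 0
4. q, 0
5. Dia not q, 1
6. q, 1
7. not q, 2
Accessibility: 0R0, 0R1, 1R0, 1R1, 1R2, 2R1, 2R2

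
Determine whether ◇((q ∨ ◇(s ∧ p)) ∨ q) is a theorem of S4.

Tableau for the negation ¬◇((q ∨ ◇(s ∧ p)) ∨ q):
1. ¬◇((q ∨ ◇(s ∧ p)) ∨ q), w0
2. ¬((q ∨ ◇(s ∧ p)) ∨ q), w0   [¬◇-rule on 1 via w0Rw0]
3. ¬(q ∨ ◇(s ∧ p)), w0   [¬∨-rule on 2]
4. ¬q, w0   [¬∨-rule on 2]
5. ¬◇(s ∧ p), w0   [¬∨-rule on 3]
6. ¬(s ∧ p), w0   [¬◇-rule on 5 via w0Rw0]
7. ¬p, w0   [¬∧-rule on 6 (branches; this branch)]
Accessibility: w0Rw0
The negation has an open branch (countermodel exists).

No, not valid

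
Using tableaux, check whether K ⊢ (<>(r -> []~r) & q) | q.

Tableau for the negation ~((<>(r -> []~r) & q) | q):
1. ~((<>(r -> []~r) & q) | q), w0
2. ~(<>(r -> []~r) & q), w0
3. ~q, w0
The negation has an open branch (countermodel exists).

Not valid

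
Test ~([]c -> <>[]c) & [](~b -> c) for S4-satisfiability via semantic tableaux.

No, unsatisfiable

1. ~([]c -> <>[]c) & [](~b -> c), u
2. ~([]c -> <>[]c), u
3. [](~b -> c), u
4. []c, u
5. ~<>[]c, u
6. ~b -> c, u
7. c, u
8. ~[]c, u
9. ~c, v
10. ~b -> c, v
11. c, v
Accessibility: uRu, uRv, vRv
Branch closes: c and ~c both at v.
(One branch shown.) All branches close.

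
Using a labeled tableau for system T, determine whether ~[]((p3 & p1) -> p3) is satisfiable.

1. ~[]((p3 & p1) -> p3), u
2. ~((p3 & p1) -> p3), v
3. p3 & p1, v
4. ~p3, v
5. p3, v
6. p1, v
Accessibility: uRu, uRv, vRv
Branch closes: p3 and ~p3 both at v.
(One branch shown.) All branches close.

Unsatisfiable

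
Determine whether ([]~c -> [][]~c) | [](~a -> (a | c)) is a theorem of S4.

Tableau for the negation ~(([]~c -> [][]~c) | [](~a -> (a | c))):
1. ~(([]~c -> [][]~c) | [](~a -> (a | c))), w0
2. ~([]~c -> [][]~c), w0
3. ~[](~a -> (a | c)), w0
4. []~c, w0
5. ~[][]~c, w0
6. ~c, w0
7. ~(~a -> (a | c)), w1
8. ~a, w1
9. ~(a | c), w1
10. ~c, w1
11. ~[]~c, w2
12. ~c, w2
13. c, w3
14. ~c, w3
Accessibility: w0Rw0, w0Rw1, w0Rw2, w0Rw3, w1Rw1, w2Rw2, w2Rw3, w3Rw3
Branch closes: c and ~c both at w3.
Every branch of the negation's tableau closes; the branch above is one of them.

Yes, valid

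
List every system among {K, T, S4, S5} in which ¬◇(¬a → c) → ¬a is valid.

T, S4, S5

K-tableau for the negation ¬(¬◇(¬a → c) → ¬a):
1. ¬(¬◇(¬a → c) → ¬a), w0
2. ¬◇(¬a → c), w0   [¬→-rule on 1]
3. a, w0   [¬→-rule on 1]
Complete open branch: countermodel on a K-frame, so not valid in K.
T-tableau for the negation ¬(¬◇(¬a → c) → ¬a):
1. ¬(¬◇(¬a → c) → ¬a), w0
2. ¬◇(¬a → c), w0   [¬→-rule on 1]
3. a, w0   [¬→-rule on 1]
4. ¬(¬a → c), w0   [¬◇-rule on 2 via w0Rw0]
5. ¬a, w0   [¬→-rule on 4]
6. ¬c, w0   [¬→-rule on 4]
Accessibility: w0Rw0
Branch closes: a and ¬a both at w0.
Every branch closes (one shown): valid in T, hence also in S4, S5 (every theorem of T is a theorem of S4 and S5).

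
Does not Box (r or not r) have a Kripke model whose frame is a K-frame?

Unsatisfiable

1. not Box (r or not r), w0
2. not (r or not r), w1   [neg-Box-rule on 1: fresh world w1, w0Rw1]
3. not r, w1   [neg-or-rule on 2]
4. r, w1   [neg-or-rule on 2]
Accessibility: w0Rw1
Branch closes: r and not r both at w1.
(One branch shown.) All branches close.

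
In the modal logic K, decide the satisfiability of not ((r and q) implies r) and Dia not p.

1. not ((r and q) implies r) and Dia not p, u
2. not ((r and q) implies r), u
3. Dia not p, u
4. r and q, u
5. not r, u
6. r, u
7. q, u
Branch closes: r and not r both at u.
Every branch closes; the branch above is one of them.

No, unsatisfiable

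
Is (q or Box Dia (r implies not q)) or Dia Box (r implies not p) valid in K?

Not valid

Tableau for the negation not ((q or Box Dia (r implies not q)) or Dia Box (r implies not p)):
1. not ((q or Box Dia (r implies not q)) or Dia Box (r implies not p)), w0
2. not (q or Box Dia (r implies not q)), w0   [neg-or-rule on 1]
3. not Dia Box (r implies not p), w0   [neg-or-rule on 1]
4. not q, w0   [neg-or-rule on 2]
5. not Box Dia (r implies not q), w0   [neg-or-rule on 2]
6. not Dia (r implies not q), w1   [neg-Box-rule on 5: fresh world w1, w0Rw1]
7. not Box (r implies not p), w1   [neg-Dia-rule on 3 via w0Rw1]
8. not (r implies not p), w2   [neg-Box-rule on 7: fresh world w2, w1Rw2]
9. r, w2   [neg-implies-rule on 8]
10. p, w2   [neg-implies-rule on 8]
11. not (r implies not q), w2   [neg-Dia-rule on 6 via w1Rw2]
12. q, w2   [neg-implies-rule on 11]
Accessibility: w0Rw1, w1Rw2
The negation has an open branch (countermodel exists).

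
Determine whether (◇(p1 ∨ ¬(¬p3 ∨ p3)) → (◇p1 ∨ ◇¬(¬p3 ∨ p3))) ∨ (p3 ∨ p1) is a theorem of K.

Valid

Tableau for the negation ¬((◇(p1 ∨ ¬(¬p3 ∨ p3)) → (◇p1 ∨ ◇¬(¬p3 ∨ p3))) ∨ (p3 ∨ p1)):
1. ¬((◇(p1 ∨ ¬(¬p3 ∨ p3)) → (◇p1 ∨ ◇¬(¬p3 ∨ p3))) ∨ (p3 ∨ p1)), 0
2. ¬(◇(p1 ∨ ¬(¬p3 ∨ p3)) → (◇p1 ∨ ◇¬(¬p3 ∨ p3))), 0   [¬∨-rule on 1]
3. ¬(p3 ∨ p1), 0   [¬∨-rule on 1]
4. ◇(p1 ∨ ¬(¬p3 ∨ p3)), 0   [¬→-rule on 2]
5. ¬(◇p1 ∨ ◇¬(¬p3 ∨ p3)), 0   [¬→-rule on 2]
6. ¬p3, 0   [¬∨-rule on 3]
7. ¬p1, 0   [¬∨-rule on 3]
8. ¬◇p1, 0   [¬∨-rule on 5]
9. ¬◇¬(¬p3 ∨ p3), 0   [¬∨-rule on 5]
10. p1 ∨ ¬(¬p3 ∨ p3), 1   [◇-rule on 4: fresh world 1, 0R1]
11. ¬p1, 1   [¬◇-rule on 8 via 0R1]
12. ¬p3 ∨ p3, 1   [¬◇-rule on 9 via 0R1]
13. ¬(¬p3 ∨ p3), 1   [∨-rule on 10 (branches; this branch)]
14. p3, 1   [¬∨-rule on 13]
15. ¬p3, 1   [¬∨-rule on 13]
Accessibility: 0R1
Branch closes: p3 and ¬p3 both at 1.
Every branch of the negation's tableau closes; the branch above is one of them.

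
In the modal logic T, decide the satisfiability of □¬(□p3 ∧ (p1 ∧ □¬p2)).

1. □¬(□p3 ∧ (p1 ∧ □¬p2)), u
2. ¬(□p3 ∧ (p1 ∧ □¬p2)), u   [□-rule on 1 via uRu]
3. ¬(p1 ∧ □¬p2), u   [¬∧-rule on 2 (branches; this branch)]
4. ¬□¬p2, u   [¬∧-rule on 3 (branches; this branch)]
5. p2, v   [¬□-rule on 4: fresh world v, uRv]
6. ¬(□p3 ∧ (p1 ∧ □¬p2)), v   [□-rule on 1 via uRv]
7. ¬(p1 ∧ □¬p2), v   [¬∧-rule on 6 (branches; this branch)]
8. ¬□¬p2, v   [¬∧-rule on 7 (branches; this branch)]
9. p2, w   [¬□-rule on 8: fresh world w, vRw]
Accessibility: uRu, uRv, vRv, vRw, wRw

Satisfiable (open branch found)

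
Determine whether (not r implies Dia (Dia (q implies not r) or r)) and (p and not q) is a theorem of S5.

Invalid (countermodel exists)

Tableau for the negation not ((not r implies Dia (Dia (q implies not r) or r)) and (p and not q)):
1. not ((not r implies Dia (Dia (q implies not r) or r)) and (p and not q)), u
2. not (p and not q), u
3. q, u
Accessibility: uRu
The negation has an open branch (countermodel exists).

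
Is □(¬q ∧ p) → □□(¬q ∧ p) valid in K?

Invalid (countermodel exists)

Tableau for the negation ¬(□(¬q ∧ p) → □□(¬q ∧ p)):
1. ¬(□(¬q ∧ p) → □□(¬q ∧ p)), u
2. □(¬q ∧ p), u
3. ¬□□(¬q ∧ p), u
4. ¬□(¬q ∧ p), v
5. ¬q ∧ p, v
6. ¬q, v
7. p, v
8. ¬(¬q ∧ p), w
9. ¬p, w
Accessibility: uRv, vRw
The negation has an open branch (countermodel exists).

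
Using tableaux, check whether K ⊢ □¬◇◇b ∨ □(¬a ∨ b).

Not valid

Tableau for the negation ¬(□¬◇◇b ∨ □(¬a ∨ b)):
1. ¬(□¬◇◇b ∨ □(¬a ∨ b)), u
2. ¬□¬◇◇b, u   [¬∨-rule on 1]
3. ¬□(¬a ∨ b), u   [¬∨-rule on 1]
4. ◇◇b, v   [¬□-rule on 2: fresh world v, uRv]
5. ¬(¬a ∨ b), w   [¬□-rule on 3: fresh world w, uRw]
6. a, w   [¬∨-rule on 5]
7. ¬b, w   [¬∨-rule on 5]
8. ◇b, x   [◇-rule on 4: fresh world x, vRx]
9. b, y   [◇-rule on 8: fresh world y, xRy]
Accessibility: uRv, uRw, vRx, xRy
The negation has an open branch (countermodel exists).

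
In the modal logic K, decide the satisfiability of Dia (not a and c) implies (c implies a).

1. Dia (not a and c) implies (c implies a), w0
2. c implies a, w0
3. a, w0

Satisfiable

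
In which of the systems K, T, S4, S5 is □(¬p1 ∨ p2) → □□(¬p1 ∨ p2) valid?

S4, S5

S4-tableau for the negation ¬(□(¬p1 ∨ p2) → □□(¬p1 ∨ p2)):
1. ¬(□(¬p1 ∨ p2) → □□(¬p1 ∨ p2)), w0
2. □(¬p1 ∨ p2), w0
3. ¬□□(¬p1 ∨ p2), w0
4. ¬p1 ∨ p2, w0
5. p2, w0
6. ¬□(¬p1 ∨ p2), w1
7. ¬p1 ∨ p2, w1
8. p2, w1
9. ¬(¬p1 ∨ p2), w2
10. p1, w2
11. ¬p2, w2
12. ¬p1 ∨ p2, w2
13. p2, w2
Accessibility: w0Rw0, w0Rw1, w0Rw2, w1Rw1, w1Rw2, w2Rw2
Branch closes: p2 and ¬p2 both at w2.
Every branch closes (one shown): valid in S4, hence also in S5 (every theorem of S4 is a theorem of S5).
T-tableau for the negation ¬(□(¬p1 ∨ p2) → □□(¬p1 ∨ p2)):
1. ¬(□(¬p1 ∨ p2) → □□(¬p1 ∨ p2)), w0
2. □(¬p1 ∨ p2), w0
3. ¬□□(¬p1 ∨ p2), w0
4. ¬p1 ∨ p2, w0
5. p2, w0
6. ¬□(¬p1 ∨ p2), w1
7. ¬p1 ∨ p2, w1
8. p2, w1
9. ¬(¬p1 ∨ p2), w2
10. p1, w2
11. ¬p2, w2
Accessibility: w0Rw0, w0Rw1, w1Rw1, w1Rw2, w2Rw2
Complete open branch: countermodel on a T-frame, so not valid in T, nor in K (the same frame is also a K-frame).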